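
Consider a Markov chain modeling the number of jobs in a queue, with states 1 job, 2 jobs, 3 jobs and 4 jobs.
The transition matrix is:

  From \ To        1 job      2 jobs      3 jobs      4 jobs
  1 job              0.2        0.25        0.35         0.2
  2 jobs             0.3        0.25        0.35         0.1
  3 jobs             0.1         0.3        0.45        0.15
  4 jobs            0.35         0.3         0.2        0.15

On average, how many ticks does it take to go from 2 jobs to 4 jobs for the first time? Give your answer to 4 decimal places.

7.1609

Let t(s) be the expected number of ticks to first reach 4 jobs from state s, with t(4 jobs) = 0. Conditioning on the first tick:
t(1 job) = 1 + 0.2·t(1 job) + 0.25·t(2 jobs) + 0.35·t(3 jobs)
t(2 jobs) = 1 + 0.3·t(1 job) + 0.25·t(2 jobs) + 0.35·t(3 jobs)
t(3 jobs) = 1 + 0.1·t(1 job) + 0.3·t(2 jobs) + 0.45·t(3 jobs)
Solving: t(1 job) = 6.5099, t(2 jobs) = 7.1609, t(3 jobs) = 6.9078.
Expected ticks from 2 jobs to 4 jobs: 7.1609.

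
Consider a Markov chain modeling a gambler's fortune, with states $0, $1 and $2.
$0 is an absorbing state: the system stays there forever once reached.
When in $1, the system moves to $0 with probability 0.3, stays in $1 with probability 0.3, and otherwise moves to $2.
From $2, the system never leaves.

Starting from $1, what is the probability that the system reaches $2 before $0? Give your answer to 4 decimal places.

0.5714

Let h(s) be the probability of absorption at $2 starting from transient state s. Then h($2) = 1 and h($0) = 0. By first-step analysis:
h($1) = 0.3·0 + 0.3·h($1) + 0.4·1
Solving: h($1) = 0.5714.
Starting from $1, the probability is 0.5714.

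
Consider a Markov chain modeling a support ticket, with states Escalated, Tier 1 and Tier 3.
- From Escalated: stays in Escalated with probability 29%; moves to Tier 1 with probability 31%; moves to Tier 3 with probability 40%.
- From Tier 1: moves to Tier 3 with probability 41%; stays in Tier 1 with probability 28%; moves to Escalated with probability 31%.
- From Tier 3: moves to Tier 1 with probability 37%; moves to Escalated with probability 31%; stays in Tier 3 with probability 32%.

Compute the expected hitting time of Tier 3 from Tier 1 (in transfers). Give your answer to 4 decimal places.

2.4572

Let t(s) be the expected number of transfers to first reach Tier 3 from state s, with t(Tier 3) = 0. Conditioning on the first transfer:
t(Escalated) = 1 + 0.29·t(Escalated) + 0.31·t(Tier 1)
t(Tier 1) = 1 + 0.31·t(Escalated) + 0.28·t(Tier 1)
Solving: t(Escalated) = 2.4813, t(Tier 1) = 2.4572.
Expected transfers from Tier 1 to Tier 3: 2.4572.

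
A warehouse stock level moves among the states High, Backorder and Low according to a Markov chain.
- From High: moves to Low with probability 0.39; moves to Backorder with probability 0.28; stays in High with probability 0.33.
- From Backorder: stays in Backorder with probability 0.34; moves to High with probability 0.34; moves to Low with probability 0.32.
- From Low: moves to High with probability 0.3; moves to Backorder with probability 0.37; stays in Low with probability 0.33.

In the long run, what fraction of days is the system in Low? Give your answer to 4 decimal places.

Let the stationary distribution be π with π = πP and π_1 + π_2 + π_3 = 1.
π_1 = 0.33·π_1 + 0.34·π_2 + 0.3·π_3
π_2 = 0.28·π_1 + 0.34·π_2 + 0.37·π_3
Solving with the normalization constraint gives π = (0.3229, 0.3310, 0.3461).
So the stationary probability of Low is 0.3461.

0.3461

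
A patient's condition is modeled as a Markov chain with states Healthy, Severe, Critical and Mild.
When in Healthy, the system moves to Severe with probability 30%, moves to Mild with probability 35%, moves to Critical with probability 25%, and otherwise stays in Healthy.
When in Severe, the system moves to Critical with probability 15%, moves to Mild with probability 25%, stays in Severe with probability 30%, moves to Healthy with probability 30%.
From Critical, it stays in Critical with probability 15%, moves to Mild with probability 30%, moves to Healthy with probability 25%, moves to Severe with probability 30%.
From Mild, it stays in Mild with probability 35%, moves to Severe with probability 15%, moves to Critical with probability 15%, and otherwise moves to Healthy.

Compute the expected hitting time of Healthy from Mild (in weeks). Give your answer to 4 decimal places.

3.0783

Let t(s) be the expected number of weeks to first reach Healthy from state s, with t(Healthy) = 0. Conditioning on the first week:
t(Severe) = 1 + 0.3·t(Severe) + 0.15·t(Critical) + 0.25·t(Mild)
t(Critical) = 1 + 0.3·t(Severe) + 0.15·t(Critical) + 0.3·t(Mild)
t(Mild) = 1 + 0.15·t(Severe) + 0.15·t(Critical) + 0.35·t(Mild)
Solving: t(Severe) = 3.2594, t(Critical) = 3.4133, t(Mild) = 3.0783.
Expected weeks from Mild to Healthy: 3.0783.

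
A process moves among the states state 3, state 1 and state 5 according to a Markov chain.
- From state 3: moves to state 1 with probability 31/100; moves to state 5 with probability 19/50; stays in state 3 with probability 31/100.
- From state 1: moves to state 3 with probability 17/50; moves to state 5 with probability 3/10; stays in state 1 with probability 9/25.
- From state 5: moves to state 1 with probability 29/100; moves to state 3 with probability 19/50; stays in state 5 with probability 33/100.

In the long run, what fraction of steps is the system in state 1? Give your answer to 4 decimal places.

0.3192

Let the stationary distribution be π with π = πP and π_1 + π_2 + π_3 = 1.
π_1 = 0.31·π_1 + 0.34·π_2 + 0.38·π_3
π_2 = 0.31·π_1 + 0.36·π_2 + 0.29·π_3
Solving with the normalization constraint gives π = (0.3432, 0.3192, 0.3376).
So the stationary probability of state 1 is 0.3192.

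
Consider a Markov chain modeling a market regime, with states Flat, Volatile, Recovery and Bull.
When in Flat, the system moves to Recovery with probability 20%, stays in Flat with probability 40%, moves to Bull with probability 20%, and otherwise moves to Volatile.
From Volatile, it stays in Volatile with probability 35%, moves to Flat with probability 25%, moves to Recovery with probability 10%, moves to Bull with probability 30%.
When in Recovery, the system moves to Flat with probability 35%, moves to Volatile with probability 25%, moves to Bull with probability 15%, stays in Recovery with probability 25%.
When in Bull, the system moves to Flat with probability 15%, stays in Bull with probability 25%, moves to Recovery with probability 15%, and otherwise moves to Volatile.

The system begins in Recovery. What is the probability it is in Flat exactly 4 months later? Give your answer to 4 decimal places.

Propagate the distribution vector 4 months from Recovery.
After 0 months: (0.0000, 0.0000, 1.0000, 0.0000)
After 1 month: (0.3500, 0.2500, 0.2500, 0.1500)
After 2 months: (0.3125, 0.2875, 0.1800, 0.2200)
After 3 months: (0.2929, 0.3071, 0.1693, 0.2308)
After 4 months: (0.2878, 0.3122, 0.1662, 0.2338)
P(in Flat after 4 months) = 0.2878

0.2878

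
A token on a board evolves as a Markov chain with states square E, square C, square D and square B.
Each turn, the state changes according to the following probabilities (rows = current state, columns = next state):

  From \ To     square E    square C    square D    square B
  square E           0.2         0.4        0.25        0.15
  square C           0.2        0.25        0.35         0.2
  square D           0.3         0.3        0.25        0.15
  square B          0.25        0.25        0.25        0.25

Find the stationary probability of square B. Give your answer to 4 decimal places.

Let the stationary distribution be π with π = πP and π_1 + π_2 + π_3 + π_4 = 1.
π_1 = 0.2·π_1 + 0.2·π_2 + 0.3·π_3 + 0.25·π_4
π_2 = 0.4·π_1 + 0.25·π_2 + 0.3·π_3 + 0.25·π_4
π_3 = 0.25·π_1 + 0.35·π_2 + 0.25·π_3 + 0.25·π_4
Solving with the normalization constraint gives π = (0.2372, 0.2996, 0.2800, 0.1833).
So the stationary probability of square B is 0.1833.

0.1833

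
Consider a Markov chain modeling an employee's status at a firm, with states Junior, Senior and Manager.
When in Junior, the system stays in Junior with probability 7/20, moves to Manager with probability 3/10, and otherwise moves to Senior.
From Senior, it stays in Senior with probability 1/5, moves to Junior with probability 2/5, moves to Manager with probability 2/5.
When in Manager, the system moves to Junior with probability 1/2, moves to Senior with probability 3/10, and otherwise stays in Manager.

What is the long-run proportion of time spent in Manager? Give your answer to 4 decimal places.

0.2992

Let the stationary distribution be π with π = πP and π_1 + π_2 + π_3 = 1.
π_1 = 0.35·π_1 + 0.4·π_2 + 0.5·π_3
π_2 = 0.35·π_1 + 0.2·π_2 + 0.3·π_3
Solving with the normalization constraint gives π = (0.4094, 0.2913, 0.2992).
So the stationary probability of Manager is 0.2992.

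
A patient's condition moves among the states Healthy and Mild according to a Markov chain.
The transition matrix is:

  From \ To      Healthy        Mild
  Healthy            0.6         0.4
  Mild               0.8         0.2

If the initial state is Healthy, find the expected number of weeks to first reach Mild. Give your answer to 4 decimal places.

2.5000

Let t(s) be the expected number of weeks to first reach Mild from state s, with t(Mild) = 0. Conditioning on the first week:
t(Healthy) = 1 + 0.6·t(Healthy)
Solving: t(Healthy) = 2.5000.
Expected weeks from Healthy to Mild: 2.5000.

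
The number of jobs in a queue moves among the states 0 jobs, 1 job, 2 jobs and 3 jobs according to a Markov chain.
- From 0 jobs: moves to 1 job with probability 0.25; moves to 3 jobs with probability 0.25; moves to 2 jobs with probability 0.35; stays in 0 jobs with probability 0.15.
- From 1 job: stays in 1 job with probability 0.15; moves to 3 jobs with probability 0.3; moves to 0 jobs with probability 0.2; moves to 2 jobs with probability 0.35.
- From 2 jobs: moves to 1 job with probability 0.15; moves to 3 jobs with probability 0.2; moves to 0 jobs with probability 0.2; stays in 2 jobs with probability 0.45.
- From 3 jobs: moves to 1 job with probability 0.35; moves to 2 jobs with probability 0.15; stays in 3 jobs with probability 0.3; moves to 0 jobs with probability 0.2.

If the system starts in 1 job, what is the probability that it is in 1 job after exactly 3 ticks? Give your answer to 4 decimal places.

0.2200

Propagate the distribution vector 3 ticks from 1 job.
After 0 ticks: (0.0000, 1.0000, 0.0000, 0.0000)
After 1 tick: (0.2000, 0.1500, 0.3500, 0.3000)
After 2 ticks: (0.1900, 0.2300, 0.3250, 0.2550)
After 3 ticks: (0.1905, 0.2200, 0.3315, 0.2580)
P(in 1 job after 3 ticks) = 0.2200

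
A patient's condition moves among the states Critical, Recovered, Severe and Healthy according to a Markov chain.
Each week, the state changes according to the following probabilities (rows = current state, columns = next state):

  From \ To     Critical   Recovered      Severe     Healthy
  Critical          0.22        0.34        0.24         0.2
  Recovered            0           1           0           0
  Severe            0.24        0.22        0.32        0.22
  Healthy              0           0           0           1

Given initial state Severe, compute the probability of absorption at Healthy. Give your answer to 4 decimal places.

0.4645

Let h(s) be the probability of absorption at Healthy starting from transient state s. Then h(Healthy) = 1 and h(Recovered) = 0. By first-step analysis:
h(Critical) = 0.22·h(Critical) + 0.34·0 + 0.24·h(Severe) + 0.2·1
h(Severe) = 0.24·h(Critical) + 0.22·0 + 0.32·h(Severe) + 0.22·1
Solving: h(Critical) = 0.3993, h(Severe) = 0.4645.
Starting from Severe, the probability is 0.4645.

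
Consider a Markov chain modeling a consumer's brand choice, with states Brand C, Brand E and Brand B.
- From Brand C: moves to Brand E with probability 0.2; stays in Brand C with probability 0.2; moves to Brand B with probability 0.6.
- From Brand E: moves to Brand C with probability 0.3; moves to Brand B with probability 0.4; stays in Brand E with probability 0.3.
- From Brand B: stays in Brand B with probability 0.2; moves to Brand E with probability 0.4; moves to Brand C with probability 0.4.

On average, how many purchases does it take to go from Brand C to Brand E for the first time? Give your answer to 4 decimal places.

Let t(s) be the expected number of purchases to first reach Brand E from state s, with t(Brand E) = 0. Conditioning on the first purchase:
t(Brand C) = 1 + 0.2·t(Brand C) + 0.6·t(Brand B)
t(Brand B) = 1 + 0.4·t(Brand C) + 0.2·t(Brand B)
Solving: t(Brand C) = 3.5000, t(Brand B) = 3.0000.
Expected purchases from Brand C to Brand E: 3.5000.

3.5000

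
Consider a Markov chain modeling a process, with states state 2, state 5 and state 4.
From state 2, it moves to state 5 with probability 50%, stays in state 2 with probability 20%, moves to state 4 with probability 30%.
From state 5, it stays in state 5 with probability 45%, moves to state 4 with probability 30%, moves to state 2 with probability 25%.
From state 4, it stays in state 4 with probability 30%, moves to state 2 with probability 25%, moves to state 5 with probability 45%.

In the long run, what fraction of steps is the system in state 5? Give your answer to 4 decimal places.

0.4619

Let the stationary distribution be π with π = πP and π_1 + π_2 + π_3 = 1.
π_1 = 0.2·π_1 + 0.25·π_2 + 0.25·π_3
π_2 = 0.5·π_1 + 0.45·π_2 + 0.45·π_3
Solving with the normalization constraint gives π = (0.2381, 0.4619, 0.3000).
So the stationary probability of state 5 is 0.4619.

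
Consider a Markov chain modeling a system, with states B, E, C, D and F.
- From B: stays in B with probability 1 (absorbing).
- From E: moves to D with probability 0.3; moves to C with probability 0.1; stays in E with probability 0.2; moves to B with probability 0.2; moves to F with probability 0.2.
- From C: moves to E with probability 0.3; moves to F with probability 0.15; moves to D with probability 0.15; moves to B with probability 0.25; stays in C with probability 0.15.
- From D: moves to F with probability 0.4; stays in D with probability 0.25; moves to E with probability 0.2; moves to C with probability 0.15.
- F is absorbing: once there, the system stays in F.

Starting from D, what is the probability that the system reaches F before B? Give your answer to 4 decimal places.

0.8060

Let h(s) be the probability of absorption at F starting from transient state s. Then h(F) = 1 and h(B) = 0. By first-step analysis:
h(E) = 0.2·0 + 0.2·h(E) + 0.1·h(C) + 0.3·h(D) + 0.2·1
h(C) = 0.25·0 + 0.3·h(E) + 0.15·h(C) + 0.15·h(D) + 0.15·1
h(D) = 0.2·h(E) + 0.15·h(C) + 0.25·h(D) + 0.4·1
Solving: h(E) = 0.6194, h(C) = 0.5373, h(D) = 0.8060.
Starting from D, the probability is 0.8060.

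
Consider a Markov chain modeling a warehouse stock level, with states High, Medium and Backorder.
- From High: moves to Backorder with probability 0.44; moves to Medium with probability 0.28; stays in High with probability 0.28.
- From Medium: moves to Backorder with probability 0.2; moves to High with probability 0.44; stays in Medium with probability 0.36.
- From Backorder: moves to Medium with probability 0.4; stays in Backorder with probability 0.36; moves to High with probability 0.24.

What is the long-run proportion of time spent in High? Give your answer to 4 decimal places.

Let the stationary distribution be π with π = πP and π_1 + π_2 + π_3 = 1.
π_1 = 0.28·π_1 + 0.44·π_2 + 0.24·π_3
π_2 = 0.28·π_1 + 0.36·π_2 + 0.4·π_3
Solving with the normalization constraint gives π = (0.3224, 0.3474, 0.3302).
So the stationary probability of High is 0.3224.

0.3224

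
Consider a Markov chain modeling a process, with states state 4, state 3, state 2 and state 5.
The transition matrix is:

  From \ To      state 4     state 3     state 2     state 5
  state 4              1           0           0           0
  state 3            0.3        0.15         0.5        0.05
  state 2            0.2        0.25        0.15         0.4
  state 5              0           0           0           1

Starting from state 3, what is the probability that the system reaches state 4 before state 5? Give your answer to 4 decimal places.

Let h(s) be the probability of absorption at state 4 starting from transient state s. Then h(state 4) = 1 and h(state 5) = 0. By first-step analysis:
h(state 3) = 0.3·1 + 0.15·h(state 3) + 0.5·h(state 2) + 0.05·0
h(state 2) = 0.2·1 + 0.25·h(state 3) + 0.15·h(state 2) + 0.4·0
Solving: h(state 3) = 0.5941, h(state 2) = 0.4100.
Starting from state 3, the probability is 0.5941.

0.5941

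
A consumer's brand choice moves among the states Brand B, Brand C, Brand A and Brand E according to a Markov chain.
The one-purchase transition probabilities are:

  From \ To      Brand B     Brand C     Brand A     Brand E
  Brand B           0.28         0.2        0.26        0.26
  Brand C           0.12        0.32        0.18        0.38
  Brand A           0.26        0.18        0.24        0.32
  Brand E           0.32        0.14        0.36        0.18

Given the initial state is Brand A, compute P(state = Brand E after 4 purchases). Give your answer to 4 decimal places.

Propagate the distribution vector 4 purchases from Brand A.
After 0 purchases: (0.0000, 0.0000, 1.0000, 0.0000)
After 1 purchase: (0.2600, 0.1800, 0.2400, 0.3200)
After 2 purchases: (0.2592, 0.1976, 0.2728, 0.2704)
After 3 purchases: (0.2537, 0.2020, 0.2658, 0.2784)
After 4 purchases: (0.2535, 0.2022, 0.2664, 0.2779)
P(in Brand E after 4 purchases) = 0.2779

0.2779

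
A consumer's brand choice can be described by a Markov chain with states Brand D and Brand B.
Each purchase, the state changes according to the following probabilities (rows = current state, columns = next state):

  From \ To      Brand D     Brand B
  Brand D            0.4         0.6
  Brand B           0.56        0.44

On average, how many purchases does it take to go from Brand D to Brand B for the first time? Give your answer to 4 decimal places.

Let t(s) be the expected number of purchases to first reach Brand B from state s, with t(Brand B) = 0. Conditioning on the first purchase:
t(Brand D) = 1 + 0.4·t(Brand D)
Solving: t(Brand D) = 1.6667.
Expected purchases from Brand D to Brand B: 1.6667.

1.6667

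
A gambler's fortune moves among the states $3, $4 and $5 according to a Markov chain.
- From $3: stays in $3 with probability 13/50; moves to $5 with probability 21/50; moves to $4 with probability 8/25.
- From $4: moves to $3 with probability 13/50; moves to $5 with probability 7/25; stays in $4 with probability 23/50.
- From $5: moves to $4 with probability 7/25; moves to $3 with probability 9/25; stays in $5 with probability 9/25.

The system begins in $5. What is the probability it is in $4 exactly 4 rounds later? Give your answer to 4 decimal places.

Propagate the distribution vector 4 rounds from $5.
After 0 rounds: (0.0000, 0.0000, 1.0000)
After 1 round: (0.3600, 0.2800, 0.3600)
After 2 rounds: (0.2960, 0.3448, 0.3592)
After 3 rounds: (0.2959, 0.3539, 0.3502)
After 4 rounds: (0.2950, 0.3555, 0.3494)
P(in $4 after 4 rounds) = 0.3555

0.3555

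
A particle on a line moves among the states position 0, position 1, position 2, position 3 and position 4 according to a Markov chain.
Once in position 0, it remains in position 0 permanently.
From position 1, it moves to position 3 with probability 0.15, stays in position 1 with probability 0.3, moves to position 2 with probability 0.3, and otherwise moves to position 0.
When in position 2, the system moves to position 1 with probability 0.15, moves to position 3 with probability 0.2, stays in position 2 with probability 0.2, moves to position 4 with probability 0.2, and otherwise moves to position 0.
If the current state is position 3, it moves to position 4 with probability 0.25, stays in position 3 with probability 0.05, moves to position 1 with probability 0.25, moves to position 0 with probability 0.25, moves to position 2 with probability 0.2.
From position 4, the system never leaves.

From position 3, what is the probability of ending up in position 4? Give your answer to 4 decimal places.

0.4171

Let h(s) be the probability of absorption at position 4 starting from transient state s. Then h(position 4) = 1 and h(position 0) = 0. By first-step analysis:
h(position 1) = 0.25·0 + 0.3·h(position 1) + 0.3·h(position 2) + 0.15·h(position 3)
h(position 2) = 0.25·0 + 0.15·h(position 1) + 0.2·h(position 2) + 0.2·h(position 3) + 0.2·1
h(position 3) = 0.25·0 + 0.25·h(position 1) + 0.2·h(position 2) + 0.05·h(position 3) + 0.25·1
Solving: h(position 1) = 0.2623, h(position 2) = 0.4035, h(position 3) = 0.4171.
Starting from position 3, the probability is 0.4171.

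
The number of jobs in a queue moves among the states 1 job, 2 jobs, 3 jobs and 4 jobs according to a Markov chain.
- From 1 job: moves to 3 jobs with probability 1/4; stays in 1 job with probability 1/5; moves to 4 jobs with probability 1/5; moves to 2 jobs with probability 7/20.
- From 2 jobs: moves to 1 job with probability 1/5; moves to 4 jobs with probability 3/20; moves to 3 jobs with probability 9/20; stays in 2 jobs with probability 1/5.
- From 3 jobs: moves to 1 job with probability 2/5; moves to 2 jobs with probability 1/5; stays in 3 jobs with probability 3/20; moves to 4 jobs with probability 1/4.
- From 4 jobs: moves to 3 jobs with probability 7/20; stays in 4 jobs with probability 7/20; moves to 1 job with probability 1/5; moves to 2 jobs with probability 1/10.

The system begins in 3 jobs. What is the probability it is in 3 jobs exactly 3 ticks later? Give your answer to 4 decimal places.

0.2905

Propagate the distribution vector 3 ticks from 3 jobs.
After 0 ticks: (0.0000, 0.0000, 1.0000, 0.0000)
After 1 tick: (0.4000, 0.2000, 0.1500, 0.2500)
After 2 ticks: (0.2300, 0.2350, 0.3000, 0.2350)
After 3 ticks: (0.2600, 0.2110, 0.2905, 0.2385)
P(in 3 jobs after 3 ticks) = 0.2905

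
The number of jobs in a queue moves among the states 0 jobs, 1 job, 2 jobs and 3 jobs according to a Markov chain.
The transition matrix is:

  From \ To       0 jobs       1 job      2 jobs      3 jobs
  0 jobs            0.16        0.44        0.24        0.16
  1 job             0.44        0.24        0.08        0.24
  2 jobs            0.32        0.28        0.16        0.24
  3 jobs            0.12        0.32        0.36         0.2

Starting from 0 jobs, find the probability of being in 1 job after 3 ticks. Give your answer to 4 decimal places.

0.3275

Propagate the distribution vector 3 ticks from 0 jobs.
After 0 ticks: (1.0000, 0.0000, 0.0000, 0.0000)
After 1 tick: (0.1600, 0.4400, 0.2400, 0.1600)
After 2 ticks: (0.3152, 0.2944, 0.1696, 0.2208)
After 3 ticks: (0.2607, 0.3275, 0.2058, 0.2060)
P(in 1 job after 3 ticks) = 0.3275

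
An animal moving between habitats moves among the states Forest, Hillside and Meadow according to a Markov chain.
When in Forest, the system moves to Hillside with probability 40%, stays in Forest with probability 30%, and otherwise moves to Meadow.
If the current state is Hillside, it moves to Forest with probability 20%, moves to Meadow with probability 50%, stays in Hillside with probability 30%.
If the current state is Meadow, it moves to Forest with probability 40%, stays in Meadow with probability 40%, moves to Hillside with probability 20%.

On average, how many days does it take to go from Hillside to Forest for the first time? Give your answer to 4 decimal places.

Let t(s) be the expected number of days to first reach Forest from state s, with t(Forest) = 0. Conditioning on the first day:
t(Hillside) = 1 + 0.3·t(Hillside) + 0.5·t(Meadow)
t(Meadow) = 1 + 0.2·t(Hillside) + 0.4·t(Meadow)
Solving: t(Hillside) = 3.4375, t(Meadow) = 2.8125.
Expected days from Hillside to Forest: 3.4375.

3.4375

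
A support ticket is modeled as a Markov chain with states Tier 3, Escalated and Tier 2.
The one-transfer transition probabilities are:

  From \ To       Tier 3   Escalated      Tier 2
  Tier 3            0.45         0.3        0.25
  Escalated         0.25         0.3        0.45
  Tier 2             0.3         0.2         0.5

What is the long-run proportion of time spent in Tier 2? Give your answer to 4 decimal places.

0.4026

Let the stationary distribution be π with π = πP and π_1 + π_2 + π_3 = 1.
π_1 = 0.45·π_1 + 0.25·π_2 + 0.3·π_3
π_2 = 0.3·π_1 + 0.3·π_2 + 0.2·π_3
Solving with the normalization constraint gives π = (0.3377, 0.2597, 0.4026).
So the stationary probability of Tier 2 is 0.4026.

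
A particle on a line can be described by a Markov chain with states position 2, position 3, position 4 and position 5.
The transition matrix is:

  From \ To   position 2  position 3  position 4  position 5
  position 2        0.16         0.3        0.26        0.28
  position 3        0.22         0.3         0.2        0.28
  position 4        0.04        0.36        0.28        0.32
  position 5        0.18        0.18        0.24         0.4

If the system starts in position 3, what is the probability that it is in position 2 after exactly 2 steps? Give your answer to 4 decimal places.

Propagate the distribution vector 2 steps from position 3.
After 0 steps: (0.0000, 1.0000, 0.0000, 0.0000)
After 1 step: (0.2200, 0.3000, 0.2000, 0.2800)
After 2 steps: (0.1596, 0.2784, 0.2404, 0.3216)
P(in position 2 after 2 steps) = 0.1596

0.1596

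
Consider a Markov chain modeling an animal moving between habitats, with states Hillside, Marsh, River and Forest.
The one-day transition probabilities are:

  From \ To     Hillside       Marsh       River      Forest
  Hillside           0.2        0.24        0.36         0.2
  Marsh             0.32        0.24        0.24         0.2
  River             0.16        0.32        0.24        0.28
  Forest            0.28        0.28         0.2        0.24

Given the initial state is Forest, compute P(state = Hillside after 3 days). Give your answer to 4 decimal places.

0.2394

Propagate the distribution vector 3 days from Forest.
After 0 days: (0.0000, 0.0000, 0.0000, 1.0000)
After 1 day: (0.2800, 0.2800, 0.2000, 0.2400)
After 2 days: (0.2448, 0.2656, 0.2640, 0.2256)
After 3 days: (0.2394, 0.2701, 0.2604, 0.2301)
P(in Hillside after 3 days) = 0.2394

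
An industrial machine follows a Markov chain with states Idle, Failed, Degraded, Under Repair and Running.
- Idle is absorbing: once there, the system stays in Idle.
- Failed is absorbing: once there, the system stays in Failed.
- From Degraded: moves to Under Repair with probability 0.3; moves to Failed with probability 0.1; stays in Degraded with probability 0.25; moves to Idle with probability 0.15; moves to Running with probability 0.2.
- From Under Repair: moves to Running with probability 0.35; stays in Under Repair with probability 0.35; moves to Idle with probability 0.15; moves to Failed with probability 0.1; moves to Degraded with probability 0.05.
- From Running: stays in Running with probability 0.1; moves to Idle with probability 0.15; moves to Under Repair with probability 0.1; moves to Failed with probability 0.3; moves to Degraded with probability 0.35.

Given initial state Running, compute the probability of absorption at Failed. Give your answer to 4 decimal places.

Let h(s) be the probability of absorption at Failed starting from transient state s. Then h(Failed) = 1 and h(Idle) = 0. By first-step analysis:
h(Degraded) = 0.15·0 + 0.1·1 + 0.25·h(Degraded) + 0.3·h(Under Repair) + 0.2·h(Running)
h(Under Repair) = 0.15·0 + 0.1·1 + 0.05·h(Degraded) + 0.35·h(Under Repair) + 0.35·h(Running)
h(Running) = 0.15·0 + 0.3·1 + 0.35·h(Degraded) + 0.1·h(Under Repair) + 0.1·h(Running)
Solving: h(Degraded) = 0.4893, h(Under Repair) = 0.5036, h(Running) = 0.5796.
Starting from Running, the probability is 0.5796.

0.5796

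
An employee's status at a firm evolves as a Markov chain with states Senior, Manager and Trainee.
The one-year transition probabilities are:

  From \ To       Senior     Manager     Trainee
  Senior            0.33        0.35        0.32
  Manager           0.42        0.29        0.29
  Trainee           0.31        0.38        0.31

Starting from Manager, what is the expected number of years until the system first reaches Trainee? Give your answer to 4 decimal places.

Let t(s) be the expected number of years to first reach Trainee from state s, with t(Trainee) = 0. Conditioning on the first year:
t(Senior) = 1 + 0.33·t(Senior) + 0.35·t(Manager)
t(Manager) = 1 + 0.42·t(Senior) + 0.29·t(Manager)
Solving: t(Senior) = 3.2248, t(Manager) = 3.3161.
Expected years from Manager to Trainee: 3.3161.

3.3161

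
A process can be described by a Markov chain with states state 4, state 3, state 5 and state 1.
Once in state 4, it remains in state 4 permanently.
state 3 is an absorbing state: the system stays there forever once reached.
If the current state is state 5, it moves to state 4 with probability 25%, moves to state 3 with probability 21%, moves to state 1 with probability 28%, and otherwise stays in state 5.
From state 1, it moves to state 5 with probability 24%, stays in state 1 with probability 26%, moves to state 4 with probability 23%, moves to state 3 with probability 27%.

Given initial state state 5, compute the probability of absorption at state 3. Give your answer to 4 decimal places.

Let h(s) be the probability of absorption at state 3 starting from transient state s. Then h(state 3) = 1 and h(state 4) = 0. By first-step analysis:
h(state 5) = 0.25·0 + 0.21·1 + 0.26·h(state 5) + 0.28·h(state 1)
h(state 1) = 0.23·0 + 0.27·1 + 0.24·h(state 5) + 0.26·h(state 1)
Solving: h(state 5) = 0.4808, h(state 1) = 0.5208.
Starting from state 5, the probability is 0.4808.

0.4808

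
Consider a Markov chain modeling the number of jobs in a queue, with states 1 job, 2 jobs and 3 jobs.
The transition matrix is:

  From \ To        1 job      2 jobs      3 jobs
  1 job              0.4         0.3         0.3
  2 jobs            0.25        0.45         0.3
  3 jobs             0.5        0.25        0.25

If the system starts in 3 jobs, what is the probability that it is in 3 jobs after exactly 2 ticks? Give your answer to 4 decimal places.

0.2875

Sum over the intermediate state after 1 tick:
P = P(3 jobs→1 job)·P(1 job→3 jobs) + P(3 jobs→2 jobs)·P(2 jobs→3 jobs) + P(3 jobs→3 jobs)·P(3 jobs→3 jobs)
  = 0.5×0.3 + 0.25×0.3 + 0.25×0.25
  = 0.1500 + 0.0750 + 0.0625 = 0.2875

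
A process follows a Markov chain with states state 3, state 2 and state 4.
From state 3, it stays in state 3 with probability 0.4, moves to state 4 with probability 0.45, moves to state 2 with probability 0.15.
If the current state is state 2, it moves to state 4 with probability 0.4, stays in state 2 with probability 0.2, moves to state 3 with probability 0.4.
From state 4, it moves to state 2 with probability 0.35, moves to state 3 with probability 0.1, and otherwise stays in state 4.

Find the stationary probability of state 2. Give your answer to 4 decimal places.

0.2601

Let the stationary distribution be π with π = πP and π_1 + π_2 + π_3 = 1.
π_1 = 0.4·π_1 + 0.4·π_2 + 0.1·π_3
π_2 = 0.15·π_1 + 0.2·π_2 + 0.35·π_3
Solving with the normalization constraint gives π = (0.2543, 0.2601, 0.4855).
So the stationary probability of state 2 is 0.2601.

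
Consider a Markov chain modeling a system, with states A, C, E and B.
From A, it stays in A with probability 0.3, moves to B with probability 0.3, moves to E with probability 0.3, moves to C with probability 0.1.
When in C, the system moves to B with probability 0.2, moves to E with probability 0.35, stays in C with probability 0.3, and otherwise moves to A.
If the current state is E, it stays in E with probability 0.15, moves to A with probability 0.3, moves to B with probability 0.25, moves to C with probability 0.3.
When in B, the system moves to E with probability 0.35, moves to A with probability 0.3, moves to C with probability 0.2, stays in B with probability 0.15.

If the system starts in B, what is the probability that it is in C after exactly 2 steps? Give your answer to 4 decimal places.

Propagate the distribution vector 2 steps from B.
After 0 steps: (0.0000, 0.0000, 0.0000, 1.0000)
After 1 step: (0.3000, 0.2000, 0.3500, 0.1500)
After 2 steps: (0.2700, 0.2250, 0.2650, 0.2400)
P(in C after 2 steps) = 0.2250

0.2250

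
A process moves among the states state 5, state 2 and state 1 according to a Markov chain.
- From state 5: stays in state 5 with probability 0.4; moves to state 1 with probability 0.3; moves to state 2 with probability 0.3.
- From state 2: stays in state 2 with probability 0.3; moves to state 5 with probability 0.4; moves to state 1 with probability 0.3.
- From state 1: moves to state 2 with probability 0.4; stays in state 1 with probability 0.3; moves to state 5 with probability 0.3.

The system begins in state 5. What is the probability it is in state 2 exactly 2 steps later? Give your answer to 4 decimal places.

0.3300

Sum over the intermediate state after 1 step:
P = P(state 5→state 5)·P(state 5→state 2) + P(state 5→state 2)·P(state 2→state 2) + P(state 5→state 1)·P(state 1→state 2)
  = 0.4×0.3 + 0.3×0.3 + 0.3×0.4
  = 0.1200 + 0.0900 + 0.1200 = 0.3300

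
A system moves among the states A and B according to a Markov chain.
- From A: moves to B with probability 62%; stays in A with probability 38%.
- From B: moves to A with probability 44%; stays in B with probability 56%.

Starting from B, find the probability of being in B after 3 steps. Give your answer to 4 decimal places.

Propagate the distribution vector 3 steps from B.
After 0 steps: (0.0000, 1.0000)
After 1 step: (0.4400, 0.5600)
After 2 steps: (0.4136, 0.5864)
After 3 steps: (0.4152, 0.5848)
P(in B after 3 steps) = 0.5848

0.5848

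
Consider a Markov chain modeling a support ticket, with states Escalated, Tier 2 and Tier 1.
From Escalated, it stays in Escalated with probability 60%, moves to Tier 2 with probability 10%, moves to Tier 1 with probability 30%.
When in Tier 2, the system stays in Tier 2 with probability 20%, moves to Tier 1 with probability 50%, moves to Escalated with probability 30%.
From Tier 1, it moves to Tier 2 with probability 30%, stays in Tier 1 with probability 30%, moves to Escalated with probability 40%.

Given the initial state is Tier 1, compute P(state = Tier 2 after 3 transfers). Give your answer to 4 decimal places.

Propagate the distribution vector 3 transfers from Tier 1.
After 0 transfers: (0.0000, 0.0000, 1.0000)
After 1 transfer: (0.4000, 0.3000, 0.3000)
After 2 transfers: (0.4500, 0.1900, 0.3600)
After 3 transfers: (0.4710, 0.1910, 0.3380)
P(in Tier 2 after 3 transfers) = 0.1910

0.1910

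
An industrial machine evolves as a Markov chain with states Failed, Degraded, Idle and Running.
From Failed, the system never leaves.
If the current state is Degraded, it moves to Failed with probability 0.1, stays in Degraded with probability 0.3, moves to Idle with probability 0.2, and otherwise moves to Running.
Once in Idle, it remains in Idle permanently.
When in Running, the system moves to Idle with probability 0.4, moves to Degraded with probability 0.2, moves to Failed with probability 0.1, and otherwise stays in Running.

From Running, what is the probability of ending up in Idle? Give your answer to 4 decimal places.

Let h(s) be the probability of absorption at Idle starting from transient state s. Then h(Idle) = 1 and h(Failed) = 0. By first-step analysis:
h(Degraded) = 0.1·0 + 0.3·h(Degraded) + 0.2·1 + 0.4·h(Running)
h(Running) = 0.1·0 + 0.2·h(Degraded) + 0.4·1 + 0.3·h(Running)
Solving: h(Degraded) = 0.7317, h(Running) = 0.7805.
Starting from Running, the probability is 0.7805.

0.7805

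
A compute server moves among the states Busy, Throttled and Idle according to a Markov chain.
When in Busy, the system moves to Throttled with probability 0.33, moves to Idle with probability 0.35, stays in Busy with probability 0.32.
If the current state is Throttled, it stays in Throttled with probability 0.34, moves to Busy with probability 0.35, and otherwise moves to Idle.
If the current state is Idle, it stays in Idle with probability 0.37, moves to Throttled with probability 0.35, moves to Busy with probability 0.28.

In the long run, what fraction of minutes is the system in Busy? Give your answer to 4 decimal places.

0.3165

Let the stationary distribution be π with π = πP and π_1 + π_2 + π_3 = 1.
π_1 = 0.32·π_1 + 0.35·π_2 + 0.28·π_3
π_2 = 0.33·π_1 + 0.34·π_2 + 0.35·π_3
Solving with the normalization constraint gives π = (0.3165, 0.3403, 0.3433).
So the stationary probability of Busy is 0.3165.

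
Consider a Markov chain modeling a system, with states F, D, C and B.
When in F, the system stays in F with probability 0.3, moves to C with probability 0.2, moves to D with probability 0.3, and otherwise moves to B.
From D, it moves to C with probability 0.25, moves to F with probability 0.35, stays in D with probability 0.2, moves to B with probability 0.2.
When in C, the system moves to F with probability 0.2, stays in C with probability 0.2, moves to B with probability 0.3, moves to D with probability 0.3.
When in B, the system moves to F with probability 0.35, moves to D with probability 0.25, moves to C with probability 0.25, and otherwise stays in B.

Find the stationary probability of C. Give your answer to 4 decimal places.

0.2237

Let the stationary distribution be π with π = πP and π_1 + π_2 + π_3 + π_4 = 1.
π_1 = 0.3·π_1 + 0.35·π_2 + 0.2·π_3 + 0.35·π_4
π_2 = 0.3·π_1 + 0.2·π_2 + 0.3·π_3 + 0.25·π_4
π_3 = 0.2·π_1 + 0.25·π_2 + 0.2·π_3 + 0.25·π_4
Solving with the normalization constraint gives π = (0.3014, 0.2631, 0.2237, 0.2118).
So the stationary probability of C is 0.2237.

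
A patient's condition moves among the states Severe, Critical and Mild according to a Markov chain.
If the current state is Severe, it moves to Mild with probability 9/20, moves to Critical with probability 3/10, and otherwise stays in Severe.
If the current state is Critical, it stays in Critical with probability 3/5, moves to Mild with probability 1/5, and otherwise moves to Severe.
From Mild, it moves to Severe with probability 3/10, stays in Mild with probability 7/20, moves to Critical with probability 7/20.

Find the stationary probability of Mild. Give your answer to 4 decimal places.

Let the stationary distribution be π with π = πP and π_1 + π_2 + π_3 = 1.
π_1 = 0.25·π_1 + 0.2·π_2 + 0.3·π_3
π_2 = 0.3·π_1 + 0.6·π_2 + 0.35·π_3
Solving with the normalization constraint gives π = (0.2428, 0.4505, 0.3067).
So the stationary probability of Mild is 0.3067.

0.3067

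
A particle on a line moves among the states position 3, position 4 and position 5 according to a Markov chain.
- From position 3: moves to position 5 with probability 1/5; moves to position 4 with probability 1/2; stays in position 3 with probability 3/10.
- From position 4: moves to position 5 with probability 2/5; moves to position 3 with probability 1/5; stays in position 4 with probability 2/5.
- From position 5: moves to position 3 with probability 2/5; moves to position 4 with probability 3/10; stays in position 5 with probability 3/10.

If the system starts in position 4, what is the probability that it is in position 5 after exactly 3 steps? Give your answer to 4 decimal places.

0.3080

Propagate the distribution vector 3 steps from position 4.
After 0 steps: (0.0000, 1.0000, 0.0000)
After 1 step: (0.2000, 0.4000, 0.4000)
After 2 steps: (0.3000, 0.3800, 0.3200)
After 3 steps: (0.2940, 0.3980, 0.3080)
P(in position 5 after 3 steps) = 0.3080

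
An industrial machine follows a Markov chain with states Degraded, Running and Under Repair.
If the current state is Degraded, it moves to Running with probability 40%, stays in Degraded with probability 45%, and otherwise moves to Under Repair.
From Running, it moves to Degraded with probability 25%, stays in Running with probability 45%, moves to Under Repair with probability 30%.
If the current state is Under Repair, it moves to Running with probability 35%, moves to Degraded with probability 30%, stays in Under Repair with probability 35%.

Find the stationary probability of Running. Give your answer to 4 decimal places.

Let the stationary distribution be π with π = πP and π_1 + π_2 + π_3 = 1.
π_1 = 0.45·π_1 + 0.25·π_2 + 0.3·π_3
π_2 = 0.4·π_1 + 0.45·π_2 + 0.35·π_3
Solving with the normalization constraint gives π = (0.3290, 0.4072, 0.2638).
So the stationary probability of Running is 0.4072.

0.4072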